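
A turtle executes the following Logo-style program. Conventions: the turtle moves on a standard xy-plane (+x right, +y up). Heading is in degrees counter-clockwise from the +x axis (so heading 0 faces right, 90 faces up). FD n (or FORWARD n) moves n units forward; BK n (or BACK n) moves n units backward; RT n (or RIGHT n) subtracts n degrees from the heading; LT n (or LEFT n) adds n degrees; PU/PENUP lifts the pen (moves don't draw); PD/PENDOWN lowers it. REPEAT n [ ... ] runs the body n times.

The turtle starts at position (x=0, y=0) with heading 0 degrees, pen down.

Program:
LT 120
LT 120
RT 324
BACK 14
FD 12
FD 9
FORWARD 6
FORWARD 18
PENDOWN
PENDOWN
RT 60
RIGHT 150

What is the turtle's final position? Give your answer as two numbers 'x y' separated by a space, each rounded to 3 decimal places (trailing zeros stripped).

Executing turtle program step by step:
Start: pos=(0,0), heading=0, pen down
LT 120: heading 0 -> 120
LT 120: heading 120 -> 240
RT 324: heading 240 -> 276
BK 14: (0,0) -> (-1.463,13.923) [heading=276, draw]
FD 12: (-1.463,13.923) -> (-0.209,1.989) [heading=276, draw]
FD 9: (-0.209,1.989) -> (0.732,-6.962) [heading=276, draw]
FD 6: (0.732,-6.962) -> (1.359,-12.929) [heading=276, draw]
FD 18: (1.359,-12.929) -> (3.24,-30.83) [heading=276, draw]
PD: pen down
PD: pen down
RT 60: heading 276 -> 216
RT 150: heading 216 -> 66
Final: pos=(3.24,-30.83), heading=66, 5 segment(s) drawn

Answer: 3.24 -30.83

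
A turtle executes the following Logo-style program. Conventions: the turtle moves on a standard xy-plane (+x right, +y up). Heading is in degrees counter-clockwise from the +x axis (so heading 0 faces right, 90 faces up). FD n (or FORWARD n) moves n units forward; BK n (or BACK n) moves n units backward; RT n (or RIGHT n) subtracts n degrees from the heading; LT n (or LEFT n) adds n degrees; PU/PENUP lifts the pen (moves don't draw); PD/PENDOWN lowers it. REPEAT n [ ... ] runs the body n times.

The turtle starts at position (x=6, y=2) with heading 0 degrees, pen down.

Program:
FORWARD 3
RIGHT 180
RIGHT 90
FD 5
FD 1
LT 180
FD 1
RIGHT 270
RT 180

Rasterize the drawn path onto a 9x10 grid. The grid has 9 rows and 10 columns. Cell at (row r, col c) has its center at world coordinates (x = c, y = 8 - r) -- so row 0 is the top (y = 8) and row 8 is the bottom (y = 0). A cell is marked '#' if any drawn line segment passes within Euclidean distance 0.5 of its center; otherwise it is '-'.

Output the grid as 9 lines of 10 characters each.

Segment 0: (6,2) -> (9,2)
Segment 1: (9,2) -> (9,7)
Segment 2: (9,7) -> (9,8)
Segment 3: (9,8) -> (9,7)

Answer: ---------#
---------#
---------#
---------#
---------#
---------#
------####
----------
----------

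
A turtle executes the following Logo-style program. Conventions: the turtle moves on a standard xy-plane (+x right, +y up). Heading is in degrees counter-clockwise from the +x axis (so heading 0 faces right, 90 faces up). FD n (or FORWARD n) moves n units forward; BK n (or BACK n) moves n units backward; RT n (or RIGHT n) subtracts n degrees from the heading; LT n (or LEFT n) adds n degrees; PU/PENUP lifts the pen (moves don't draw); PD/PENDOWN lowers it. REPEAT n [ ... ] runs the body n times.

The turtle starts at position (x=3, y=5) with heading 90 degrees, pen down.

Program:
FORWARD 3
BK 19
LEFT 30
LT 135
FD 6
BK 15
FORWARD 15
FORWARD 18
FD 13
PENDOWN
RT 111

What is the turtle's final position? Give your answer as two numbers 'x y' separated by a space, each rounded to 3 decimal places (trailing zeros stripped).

Answer: -6.576 -46.739

Derivation:
Executing turtle program step by step:
Start: pos=(3,5), heading=90, pen down
FD 3: (3,5) -> (3,8) [heading=90, draw]
BK 19: (3,8) -> (3,-11) [heading=90, draw]
LT 30: heading 90 -> 120
LT 135: heading 120 -> 255
FD 6: (3,-11) -> (1.447,-16.796) [heading=255, draw]
BK 15: (1.447,-16.796) -> (5.329,-2.307) [heading=255, draw]
FD 15: (5.329,-2.307) -> (1.447,-16.796) [heading=255, draw]
FD 18: (1.447,-16.796) -> (-3.212,-34.182) [heading=255, draw]
FD 13: (-3.212,-34.182) -> (-6.576,-46.739) [heading=255, draw]
PD: pen down
RT 111: heading 255 -> 144
Final: pos=(-6.576,-46.739), heading=144, 7 segment(s) drawn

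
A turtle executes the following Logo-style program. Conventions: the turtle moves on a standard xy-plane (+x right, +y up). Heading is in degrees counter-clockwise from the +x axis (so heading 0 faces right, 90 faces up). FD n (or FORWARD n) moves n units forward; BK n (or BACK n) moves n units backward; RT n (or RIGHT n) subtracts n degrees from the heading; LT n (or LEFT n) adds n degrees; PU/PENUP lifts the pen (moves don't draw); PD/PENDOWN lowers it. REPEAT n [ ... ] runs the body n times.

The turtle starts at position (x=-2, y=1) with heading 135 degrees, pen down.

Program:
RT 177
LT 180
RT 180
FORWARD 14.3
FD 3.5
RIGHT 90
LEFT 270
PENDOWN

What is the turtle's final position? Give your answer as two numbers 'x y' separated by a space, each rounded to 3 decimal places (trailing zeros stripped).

Answer: 11.228 -10.911

Derivation:
Executing turtle program step by step:
Start: pos=(-2,1), heading=135, pen down
RT 177: heading 135 -> 318
LT 180: heading 318 -> 138
RT 180: heading 138 -> 318
FD 14.3: (-2,1) -> (8.627,-8.569) [heading=318, draw]
FD 3.5: (8.627,-8.569) -> (11.228,-10.911) [heading=318, draw]
RT 90: heading 318 -> 228
LT 270: heading 228 -> 138
PD: pen down
Final: pos=(11.228,-10.911), heading=138, 2 segment(s) drawn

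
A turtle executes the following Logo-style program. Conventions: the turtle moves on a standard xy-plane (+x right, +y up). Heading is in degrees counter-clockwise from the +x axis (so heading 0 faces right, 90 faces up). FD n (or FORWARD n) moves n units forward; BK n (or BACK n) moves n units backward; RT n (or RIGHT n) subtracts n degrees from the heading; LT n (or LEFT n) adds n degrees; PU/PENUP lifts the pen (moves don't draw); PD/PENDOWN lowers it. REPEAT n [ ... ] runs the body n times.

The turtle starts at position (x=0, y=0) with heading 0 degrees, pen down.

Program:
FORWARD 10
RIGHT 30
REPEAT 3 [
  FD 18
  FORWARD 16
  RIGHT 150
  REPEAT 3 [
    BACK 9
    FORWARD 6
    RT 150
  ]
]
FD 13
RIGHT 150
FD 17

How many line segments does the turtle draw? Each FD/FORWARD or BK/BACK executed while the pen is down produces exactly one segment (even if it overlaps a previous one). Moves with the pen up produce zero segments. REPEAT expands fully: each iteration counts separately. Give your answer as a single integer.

Answer: 27

Derivation:
Executing turtle program step by step:
Start: pos=(0,0), heading=0, pen down
FD 10: (0,0) -> (10,0) [heading=0, draw]
RT 30: heading 0 -> 330
REPEAT 3 [
  -- iteration 1/3 --
  FD 18: (10,0) -> (25.588,-9) [heading=330, draw]
  FD 16: (25.588,-9) -> (39.445,-17) [heading=330, draw]
  RT 150: heading 330 -> 180
  REPEAT 3 [
    -- iteration 1/3 --
    BK 9: (39.445,-17) -> (48.445,-17) [heading=180, draw]
    FD 6: (48.445,-17) -> (42.445,-17) [heading=180, draw]
    RT 150: heading 180 -> 30
    -- iteration 2/3 --
    BK 9: (42.445,-17) -> (34.651,-21.5) [heading=30, draw]
    FD 6: (34.651,-21.5) -> (39.847,-18.5) [heading=30, draw]
    RT 150: heading 30 -> 240
    -- iteration 3/3 --
    BK 9: (39.847,-18.5) -> (44.347,-10.706) [heading=240, draw]
    FD 6: (44.347,-10.706) -> (41.347,-15.902) [heading=240, draw]
    RT 150: heading 240 -> 90
  ]
  -- iteration 2/3 --
  FD 18: (41.347,-15.902) -> (41.347,2.098) [heading=90, draw]
  FD 16: (41.347,2.098) -> (41.347,18.098) [heading=90, draw]
  RT 150: heading 90 -> 300
  REPEAT 3 [
    -- iteration 1/3 --
    BK 9: (41.347,18.098) -> (36.847,25.892) [heading=300, draw]
    FD 6: (36.847,25.892) -> (39.847,20.696) [heading=300, draw]
    RT 150: heading 300 -> 150
    -- iteration 2/3 --
    BK 9: (39.847,20.696) -> (47.641,16.196) [heading=150, draw]
    FD 6: (47.641,16.196) -> (42.445,19.196) [heading=150, draw]
    RT 150: heading 150 -> 0
    -- iteration 3/3 --
    BK 9: (42.445,19.196) -> (33.445,19.196) [heading=0, draw]
    FD 6: (33.445,19.196) -> (39.445,19.196) [heading=0, draw]
    RT 150: heading 0 -> 210
  ]
  -- iteration 3/3 --
  FD 18: (39.445,19.196) -> (23.856,10.196) [heading=210, draw]
  FD 16: (23.856,10.196) -> (10,2.196) [heading=210, draw]
  RT 150: heading 210 -> 60
  REPEAT 3 [
    -- iteration 1/3 --
    BK 9: (10,2.196) -> (5.5,-5.598) [heading=60, draw]
    FD 6: (5.5,-5.598) -> (8.5,-0.402) [heading=60, draw]
    RT 150: heading 60 -> 270
    -- iteration 2/3 --
    BK 9: (8.5,-0.402) -> (8.5,8.598) [heading=270, draw]
    FD 6: (8.5,8.598) -> (8.5,2.598) [heading=270, draw]
    RT 150: heading 270 -> 120
    -- iteration 3/3 --
    BK 9: (8.5,2.598) -> (13,-5.196) [heading=120, draw]
    FD 6: (13,-5.196) -> (10,0) [heading=120, draw]
    RT 150: heading 120 -> 330
  ]
]
FD 13: (10,0) -> (21.258,-6.5) [heading=330, draw]
RT 150: heading 330 -> 180
FD 17: (21.258,-6.5) -> (4.258,-6.5) [heading=180, draw]
Final: pos=(4.258,-6.5), heading=180, 27 segment(s) drawn
Segments drawn: 27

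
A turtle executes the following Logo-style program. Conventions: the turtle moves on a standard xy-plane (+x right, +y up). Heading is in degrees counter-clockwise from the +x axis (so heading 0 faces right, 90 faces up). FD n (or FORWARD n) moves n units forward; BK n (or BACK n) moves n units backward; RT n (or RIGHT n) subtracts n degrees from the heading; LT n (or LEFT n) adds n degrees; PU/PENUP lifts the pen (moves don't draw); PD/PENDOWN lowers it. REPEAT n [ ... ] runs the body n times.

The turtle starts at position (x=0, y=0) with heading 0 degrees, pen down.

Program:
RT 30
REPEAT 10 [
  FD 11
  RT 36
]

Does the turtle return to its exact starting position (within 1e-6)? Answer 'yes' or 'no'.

Answer: yes

Derivation:
Executing turtle program step by step:
Start: pos=(0,0), heading=0, pen down
RT 30: heading 0 -> 330
REPEAT 10 [
  -- iteration 1/10 --
  FD 11: (0,0) -> (9.526,-5.5) [heading=330, draw]
  RT 36: heading 330 -> 294
  -- iteration 2/10 --
  FD 11: (9.526,-5.5) -> (14,-15.549) [heading=294, draw]
  RT 36: heading 294 -> 258
  -- iteration 3/10 --
  FD 11: (14,-15.549) -> (11.713,-26.309) [heading=258, draw]
  RT 36: heading 258 -> 222
  -- iteration 4/10 --
  FD 11: (11.713,-26.309) -> (3.539,-33.669) [heading=222, draw]
  RT 36: heading 222 -> 186
  -- iteration 5/10 --
  FD 11: (3.539,-33.669) -> (-7.401,-34.819) [heading=186, draw]
  RT 36: heading 186 -> 150
  -- iteration 6/10 --
  FD 11: (-7.401,-34.819) -> (-16.927,-29.319) [heading=150, draw]
  RT 36: heading 150 -> 114
  -- iteration 7/10 --
  FD 11: (-16.927,-29.319) -> (-21.401,-19.27) [heading=114, draw]
  RT 36: heading 114 -> 78
  -- iteration 8/10 --
  FD 11: (-21.401,-19.27) -> (-19.114,-8.51) [heading=78, draw]
  RT 36: heading 78 -> 42
  -- iteration 9/10 --
  FD 11: (-19.114,-8.51) -> (-10.94,-1.15) [heading=42, draw]
  RT 36: heading 42 -> 6
  -- iteration 10/10 --
  FD 11: (-10.94,-1.15) -> (0,0) [heading=6, draw]
  RT 36: heading 6 -> 330
]
Final: pos=(0,0), heading=330, 10 segment(s) drawn

Start position: (0, 0)
Final position: (0, 0)
Distance = 0; < 1e-6 -> CLOSED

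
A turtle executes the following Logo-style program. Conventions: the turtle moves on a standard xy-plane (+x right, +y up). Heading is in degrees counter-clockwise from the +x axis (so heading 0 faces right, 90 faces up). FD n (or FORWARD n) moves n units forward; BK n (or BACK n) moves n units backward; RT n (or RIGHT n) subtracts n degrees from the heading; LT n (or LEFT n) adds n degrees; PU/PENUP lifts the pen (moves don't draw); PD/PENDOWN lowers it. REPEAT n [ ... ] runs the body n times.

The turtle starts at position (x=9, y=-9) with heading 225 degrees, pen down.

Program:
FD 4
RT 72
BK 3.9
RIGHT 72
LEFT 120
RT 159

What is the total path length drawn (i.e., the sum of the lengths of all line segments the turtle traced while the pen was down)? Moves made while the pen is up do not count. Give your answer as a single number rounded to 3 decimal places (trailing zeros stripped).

Answer: 7.9

Derivation:
Executing turtle program step by step:
Start: pos=(9,-9), heading=225, pen down
FD 4: (9,-9) -> (6.172,-11.828) [heading=225, draw]
RT 72: heading 225 -> 153
BK 3.9: (6.172,-11.828) -> (9.646,-13.599) [heading=153, draw]
RT 72: heading 153 -> 81
LT 120: heading 81 -> 201
RT 159: heading 201 -> 42
Final: pos=(9.646,-13.599), heading=42, 2 segment(s) drawn

Segment lengths:
  seg 1: (9,-9) -> (6.172,-11.828), length = 4
  seg 2: (6.172,-11.828) -> (9.646,-13.599), length = 3.9
Total = 7.9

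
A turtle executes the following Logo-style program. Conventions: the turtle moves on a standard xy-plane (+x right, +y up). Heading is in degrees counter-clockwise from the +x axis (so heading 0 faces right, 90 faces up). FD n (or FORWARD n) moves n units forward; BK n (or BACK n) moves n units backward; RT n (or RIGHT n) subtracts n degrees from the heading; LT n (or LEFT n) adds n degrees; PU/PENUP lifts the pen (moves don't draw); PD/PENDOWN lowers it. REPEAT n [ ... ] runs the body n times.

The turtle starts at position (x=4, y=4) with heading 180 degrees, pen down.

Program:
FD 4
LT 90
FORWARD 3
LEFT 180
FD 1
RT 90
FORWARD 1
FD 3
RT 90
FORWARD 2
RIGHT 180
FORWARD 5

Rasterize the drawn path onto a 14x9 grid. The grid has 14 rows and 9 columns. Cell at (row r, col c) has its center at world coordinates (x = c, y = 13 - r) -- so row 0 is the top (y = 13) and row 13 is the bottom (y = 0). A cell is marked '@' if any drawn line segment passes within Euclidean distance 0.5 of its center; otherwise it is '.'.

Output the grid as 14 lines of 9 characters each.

Segment 0: (4,4) -> (0,4)
Segment 1: (0,4) -> (-0,1)
Segment 2: (-0,1) -> (-0,2)
Segment 3: (-0,2) -> (1,2)
Segment 4: (1,2) -> (4,2)
Segment 5: (4,2) -> (4,-0)
Segment 6: (4,-0) -> (4,5)

Answer: .........
.........
.........
.........
.........
.........
.........
.........
....@....
@@@@@....
@...@....
@@@@@....
@...@....
....@....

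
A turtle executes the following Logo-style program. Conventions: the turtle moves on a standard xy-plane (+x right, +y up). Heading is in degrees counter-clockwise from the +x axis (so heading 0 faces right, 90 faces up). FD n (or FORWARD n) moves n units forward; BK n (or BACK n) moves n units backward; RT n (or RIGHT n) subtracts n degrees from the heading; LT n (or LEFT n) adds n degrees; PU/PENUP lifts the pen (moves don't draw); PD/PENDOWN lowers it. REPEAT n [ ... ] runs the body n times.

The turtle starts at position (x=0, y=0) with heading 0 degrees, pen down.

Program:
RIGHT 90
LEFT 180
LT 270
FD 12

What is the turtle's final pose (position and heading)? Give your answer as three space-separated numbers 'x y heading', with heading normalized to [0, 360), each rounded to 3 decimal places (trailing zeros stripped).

Executing turtle program step by step:
Start: pos=(0,0), heading=0, pen down
RT 90: heading 0 -> 270
LT 180: heading 270 -> 90
LT 270: heading 90 -> 0
FD 12: (0,0) -> (12,0) [heading=0, draw]
Final: pos=(12,0), heading=0, 1 segment(s) drawn

Answer: 12 0 0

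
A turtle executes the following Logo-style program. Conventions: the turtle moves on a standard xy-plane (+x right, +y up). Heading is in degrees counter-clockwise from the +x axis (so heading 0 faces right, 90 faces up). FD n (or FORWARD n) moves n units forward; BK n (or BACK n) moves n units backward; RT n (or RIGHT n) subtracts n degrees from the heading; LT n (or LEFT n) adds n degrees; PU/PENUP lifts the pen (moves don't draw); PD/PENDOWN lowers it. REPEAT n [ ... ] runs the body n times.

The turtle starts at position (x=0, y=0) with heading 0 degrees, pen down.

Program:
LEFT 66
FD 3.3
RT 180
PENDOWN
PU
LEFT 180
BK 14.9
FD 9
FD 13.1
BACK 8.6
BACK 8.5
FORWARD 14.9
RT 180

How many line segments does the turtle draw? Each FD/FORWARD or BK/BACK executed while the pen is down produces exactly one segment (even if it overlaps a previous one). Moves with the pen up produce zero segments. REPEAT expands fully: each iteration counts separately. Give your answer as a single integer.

Answer: 1

Derivation:
Executing turtle program step by step:
Start: pos=(0,0), heading=0, pen down
LT 66: heading 0 -> 66
FD 3.3: (0,0) -> (1.342,3.015) [heading=66, draw]
RT 180: heading 66 -> 246
PD: pen down
PU: pen up
LT 180: heading 246 -> 66
BK 14.9: (1.342,3.015) -> (-4.718,-10.597) [heading=66, move]
FD 9: (-4.718,-10.597) -> (-1.058,-2.375) [heading=66, move]
FD 13.1: (-1.058,-2.375) -> (4.271,9.592) [heading=66, move]
BK 8.6: (4.271,9.592) -> (0.773,1.736) [heading=66, move]
BK 8.5: (0.773,1.736) -> (-2.684,-6.029) [heading=66, move]
FD 14.9: (-2.684,-6.029) -> (3.376,7.582) [heading=66, move]
RT 180: heading 66 -> 246
Final: pos=(3.376,7.582), heading=246, 1 segment(s) drawn
Segments drawn: 1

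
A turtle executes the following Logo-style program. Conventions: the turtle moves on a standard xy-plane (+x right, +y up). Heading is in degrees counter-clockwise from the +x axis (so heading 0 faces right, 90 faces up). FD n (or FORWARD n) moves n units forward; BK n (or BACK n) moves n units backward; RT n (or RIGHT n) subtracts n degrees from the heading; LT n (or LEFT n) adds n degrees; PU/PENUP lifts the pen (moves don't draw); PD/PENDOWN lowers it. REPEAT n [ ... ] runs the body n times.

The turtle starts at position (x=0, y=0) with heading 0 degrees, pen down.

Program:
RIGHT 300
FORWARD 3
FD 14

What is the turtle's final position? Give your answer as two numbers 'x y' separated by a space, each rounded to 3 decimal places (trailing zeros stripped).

Executing turtle program step by step:
Start: pos=(0,0), heading=0, pen down
RT 300: heading 0 -> 60
FD 3: (0,0) -> (1.5,2.598) [heading=60, draw]
FD 14: (1.5,2.598) -> (8.5,14.722) [heading=60, draw]
Final: pos=(8.5,14.722), heading=60, 2 segment(s) drawn

Answer: 8.5 14.722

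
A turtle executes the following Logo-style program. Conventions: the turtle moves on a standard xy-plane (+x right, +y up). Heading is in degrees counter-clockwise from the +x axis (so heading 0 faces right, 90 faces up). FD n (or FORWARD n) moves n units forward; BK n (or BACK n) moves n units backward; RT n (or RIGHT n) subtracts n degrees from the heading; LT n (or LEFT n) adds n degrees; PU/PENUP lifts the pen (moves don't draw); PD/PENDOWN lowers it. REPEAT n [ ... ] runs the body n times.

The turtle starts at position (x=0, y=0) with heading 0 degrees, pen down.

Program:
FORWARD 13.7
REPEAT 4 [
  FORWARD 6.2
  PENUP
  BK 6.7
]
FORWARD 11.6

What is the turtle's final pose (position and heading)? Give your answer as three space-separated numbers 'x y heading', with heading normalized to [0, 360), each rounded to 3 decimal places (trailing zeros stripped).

Executing turtle program step by step:
Start: pos=(0,0), heading=0, pen down
FD 13.7: (0,0) -> (13.7,0) [heading=0, draw]
REPEAT 4 [
  -- iteration 1/4 --
  FD 6.2: (13.7,0) -> (19.9,0) [heading=0, draw]
  PU: pen up
  BK 6.7: (19.9,0) -> (13.2,0) [heading=0, move]
  -- iteration 2/4 --
  FD 6.2: (13.2,0) -> (19.4,0) [heading=0, move]
  PU: pen up
  BK 6.7: (19.4,0) -> (12.7,0) [heading=0, move]
  -- iteration 3/4 --
  FD 6.2: (12.7,0) -> (18.9,0) [heading=0, move]
  PU: pen up
  BK 6.7: (18.9,0) -> (12.2,0) [heading=0, move]
  -- iteration 4/4 --
  FD 6.2: (12.2,0) -> (18.4,0) [heading=0, move]
  PU: pen up
  BK 6.7: (18.4,0) -> (11.7,0) [heading=0, move]
]
FD 11.6: (11.7,0) -> (23.3,0) [heading=0, move]
Final: pos=(23.3,0), heading=0, 2 segment(s) drawn

Answer: 23.3 0 0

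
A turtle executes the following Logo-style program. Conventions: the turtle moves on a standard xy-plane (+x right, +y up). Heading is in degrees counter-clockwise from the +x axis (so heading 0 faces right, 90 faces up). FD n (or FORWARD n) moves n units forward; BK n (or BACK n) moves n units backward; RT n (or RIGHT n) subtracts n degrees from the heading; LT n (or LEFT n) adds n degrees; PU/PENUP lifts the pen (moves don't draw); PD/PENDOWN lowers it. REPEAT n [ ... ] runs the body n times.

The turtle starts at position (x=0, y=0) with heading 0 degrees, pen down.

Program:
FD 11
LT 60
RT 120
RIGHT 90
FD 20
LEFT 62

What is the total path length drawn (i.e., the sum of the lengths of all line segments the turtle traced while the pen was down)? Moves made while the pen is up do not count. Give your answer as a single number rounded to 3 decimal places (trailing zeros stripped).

Answer: 31

Derivation:
Executing turtle program step by step:
Start: pos=(0,0), heading=0, pen down
FD 11: (0,0) -> (11,0) [heading=0, draw]
LT 60: heading 0 -> 60
RT 120: heading 60 -> 300
RT 90: heading 300 -> 210
FD 20: (11,0) -> (-6.321,-10) [heading=210, draw]
LT 62: heading 210 -> 272
Final: pos=(-6.321,-10), heading=272, 2 segment(s) drawn

Segment lengths:
  seg 1: (0,0) -> (11,0), length = 11
  seg 2: (11,0) -> (-6.321,-10), length = 20
Total = 31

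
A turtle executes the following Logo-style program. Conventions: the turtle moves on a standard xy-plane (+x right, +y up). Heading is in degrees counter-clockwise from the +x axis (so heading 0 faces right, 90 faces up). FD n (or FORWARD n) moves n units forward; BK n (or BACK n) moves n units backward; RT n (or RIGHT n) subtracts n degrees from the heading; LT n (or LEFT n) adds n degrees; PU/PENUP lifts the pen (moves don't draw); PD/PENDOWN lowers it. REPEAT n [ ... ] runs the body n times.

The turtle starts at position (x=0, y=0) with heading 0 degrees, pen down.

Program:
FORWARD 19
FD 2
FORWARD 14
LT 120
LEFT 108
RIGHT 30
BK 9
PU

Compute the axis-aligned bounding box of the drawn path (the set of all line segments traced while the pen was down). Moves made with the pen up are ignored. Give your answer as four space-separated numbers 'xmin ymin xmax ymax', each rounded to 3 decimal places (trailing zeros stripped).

Answer: 0 0 43.56 2.781

Derivation:
Executing turtle program step by step:
Start: pos=(0,0), heading=0, pen down
FD 19: (0,0) -> (19,0) [heading=0, draw]
FD 2: (19,0) -> (21,0) [heading=0, draw]
FD 14: (21,0) -> (35,0) [heading=0, draw]
LT 120: heading 0 -> 120
LT 108: heading 120 -> 228
RT 30: heading 228 -> 198
BK 9: (35,0) -> (43.56,2.781) [heading=198, draw]
PU: pen up
Final: pos=(43.56,2.781), heading=198, 4 segment(s) drawn

Segment endpoints: x in {0, 19, 21, 35, 43.56}, y in {0, 2.781}
xmin=0, ymin=0, xmax=43.56, ymax=2.781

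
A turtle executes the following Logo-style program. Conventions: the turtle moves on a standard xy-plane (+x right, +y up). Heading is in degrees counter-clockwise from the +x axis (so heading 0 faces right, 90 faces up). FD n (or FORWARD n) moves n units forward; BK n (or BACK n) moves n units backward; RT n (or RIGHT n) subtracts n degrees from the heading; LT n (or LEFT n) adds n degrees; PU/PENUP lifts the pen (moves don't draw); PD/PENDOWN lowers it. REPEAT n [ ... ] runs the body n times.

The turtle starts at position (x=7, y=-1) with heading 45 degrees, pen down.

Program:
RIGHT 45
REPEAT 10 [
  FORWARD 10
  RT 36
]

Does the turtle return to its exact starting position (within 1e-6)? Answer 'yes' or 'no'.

Answer: yes

Derivation:
Executing turtle program step by step:
Start: pos=(7,-1), heading=45, pen down
RT 45: heading 45 -> 0
REPEAT 10 [
  -- iteration 1/10 --
  FD 10: (7,-1) -> (17,-1) [heading=0, draw]
  RT 36: heading 0 -> 324
  -- iteration 2/10 --
  FD 10: (17,-1) -> (25.09,-6.878) [heading=324, draw]
  RT 36: heading 324 -> 288
  -- iteration 3/10 --
  FD 10: (25.09,-6.878) -> (28.18,-16.388) [heading=288, draw]
  RT 36: heading 288 -> 252
  -- iteration 4/10 --
  FD 10: (28.18,-16.388) -> (25.09,-25.899) [heading=252, draw]
  RT 36: heading 252 -> 216
  -- iteration 5/10 --
  FD 10: (25.09,-25.899) -> (17,-31.777) [heading=216, draw]
  RT 36: heading 216 -> 180
  -- iteration 6/10 --
  FD 10: (17,-31.777) -> (7,-31.777) [heading=180, draw]
  RT 36: heading 180 -> 144
  -- iteration 7/10 --
  FD 10: (7,-31.777) -> (-1.09,-25.899) [heading=144, draw]
  RT 36: heading 144 -> 108
  -- iteration 8/10 --
  FD 10: (-1.09,-25.899) -> (-4.18,-16.388) [heading=108, draw]
  RT 36: heading 108 -> 72
  -- iteration 9/10 --
  FD 10: (-4.18,-16.388) -> (-1.09,-6.878) [heading=72, draw]
  RT 36: heading 72 -> 36
  -- iteration 10/10 --
  FD 10: (-1.09,-6.878) -> (7,-1) [heading=36, draw]
  RT 36: heading 36 -> 0
]
Final: pos=(7,-1), heading=0, 10 segment(s) drawn

Start position: (7, -1)
Final position: (7, -1)
Distance = 0; < 1e-6 -> CLOSED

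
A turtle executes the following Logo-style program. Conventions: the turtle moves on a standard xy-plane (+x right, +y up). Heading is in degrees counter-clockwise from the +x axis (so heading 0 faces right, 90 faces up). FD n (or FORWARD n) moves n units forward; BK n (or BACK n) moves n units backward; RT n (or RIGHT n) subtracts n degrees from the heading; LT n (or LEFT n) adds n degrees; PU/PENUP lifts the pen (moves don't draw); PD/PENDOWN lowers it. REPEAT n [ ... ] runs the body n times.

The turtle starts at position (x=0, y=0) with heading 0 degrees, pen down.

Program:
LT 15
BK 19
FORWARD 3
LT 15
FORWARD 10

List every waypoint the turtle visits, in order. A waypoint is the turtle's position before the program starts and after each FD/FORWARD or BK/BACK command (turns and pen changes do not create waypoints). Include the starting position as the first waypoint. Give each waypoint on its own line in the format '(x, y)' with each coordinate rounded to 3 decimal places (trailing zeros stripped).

Executing turtle program step by step:
Start: pos=(0,0), heading=0, pen down
LT 15: heading 0 -> 15
BK 19: (0,0) -> (-18.353,-4.918) [heading=15, draw]
FD 3: (-18.353,-4.918) -> (-15.455,-4.141) [heading=15, draw]
LT 15: heading 15 -> 30
FD 10: (-15.455,-4.141) -> (-6.795,0.859) [heading=30, draw]
Final: pos=(-6.795,0.859), heading=30, 3 segment(s) drawn
Waypoints (4 total):
(0, 0)
(-18.353, -4.918)
(-15.455, -4.141)
(-6.795, 0.859)

Answer: (0, 0)
(-18.353, -4.918)
(-15.455, -4.141)
(-6.795, 0.859)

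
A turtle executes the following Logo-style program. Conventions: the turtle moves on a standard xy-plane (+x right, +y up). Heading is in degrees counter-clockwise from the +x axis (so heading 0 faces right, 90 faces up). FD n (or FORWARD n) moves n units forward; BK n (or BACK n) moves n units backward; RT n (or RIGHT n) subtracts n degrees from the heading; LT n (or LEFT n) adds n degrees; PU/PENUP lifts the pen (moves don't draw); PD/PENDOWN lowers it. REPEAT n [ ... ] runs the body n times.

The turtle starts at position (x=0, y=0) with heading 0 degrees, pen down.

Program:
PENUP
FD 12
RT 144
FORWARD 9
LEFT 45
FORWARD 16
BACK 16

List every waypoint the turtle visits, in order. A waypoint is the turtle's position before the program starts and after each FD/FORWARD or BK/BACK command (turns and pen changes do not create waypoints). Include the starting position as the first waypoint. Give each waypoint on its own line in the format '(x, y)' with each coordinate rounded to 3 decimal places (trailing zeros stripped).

Executing turtle program step by step:
Start: pos=(0,0), heading=0, pen down
PU: pen up
FD 12: (0,0) -> (12,0) [heading=0, move]
RT 144: heading 0 -> 216
FD 9: (12,0) -> (4.719,-5.29) [heading=216, move]
LT 45: heading 216 -> 261
FD 16: (4.719,-5.29) -> (2.216,-21.093) [heading=261, move]
BK 16: (2.216,-21.093) -> (4.719,-5.29) [heading=261, move]
Final: pos=(4.719,-5.29), heading=261, 0 segment(s) drawn
Waypoints (5 total):
(0, 0)
(12, 0)
(4.719, -5.29)
(2.216, -21.093)
(4.719, -5.29)

Answer: (0, 0)
(12, 0)
(4.719, -5.29)
(2.216, -21.093)
(4.719, -5.29)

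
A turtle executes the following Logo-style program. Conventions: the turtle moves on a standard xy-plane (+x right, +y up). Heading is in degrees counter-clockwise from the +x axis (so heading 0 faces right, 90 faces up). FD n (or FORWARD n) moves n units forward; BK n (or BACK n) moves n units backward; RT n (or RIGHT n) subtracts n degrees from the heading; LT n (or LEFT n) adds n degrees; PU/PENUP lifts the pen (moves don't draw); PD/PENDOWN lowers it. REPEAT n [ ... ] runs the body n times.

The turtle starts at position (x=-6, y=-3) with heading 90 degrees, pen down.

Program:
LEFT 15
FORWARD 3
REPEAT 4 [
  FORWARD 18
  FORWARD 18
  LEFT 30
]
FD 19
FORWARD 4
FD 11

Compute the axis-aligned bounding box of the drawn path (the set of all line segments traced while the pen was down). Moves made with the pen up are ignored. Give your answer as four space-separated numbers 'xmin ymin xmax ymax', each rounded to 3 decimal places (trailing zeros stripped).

Answer: -135.138 -3 -6 69.444

Derivation:
Executing turtle program step by step:
Start: pos=(-6,-3), heading=90, pen down
LT 15: heading 90 -> 105
FD 3: (-6,-3) -> (-6.776,-0.102) [heading=105, draw]
REPEAT 4 [
  -- iteration 1/4 --
  FD 18: (-6.776,-0.102) -> (-11.435,17.284) [heading=105, draw]
  FD 18: (-11.435,17.284) -> (-16.094,34.671) [heading=105, draw]
  LT 30: heading 105 -> 135
  -- iteration 2/4 --
  FD 18: (-16.094,34.671) -> (-28.822,47.399) [heading=135, draw]
  FD 18: (-28.822,47.399) -> (-41.55,60.127) [heading=135, draw]
  LT 30: heading 135 -> 165
  -- iteration 3/4 --
  FD 18: (-41.55,60.127) -> (-58.936,64.786) [heading=165, draw]
  FD 18: (-58.936,64.786) -> (-76.323,69.444) [heading=165, draw]
  LT 30: heading 165 -> 195
  -- iteration 4/4 --
  FD 18: (-76.323,69.444) -> (-93.71,64.786) [heading=195, draw]
  FD 18: (-93.71,64.786) -> (-111.096,60.127) [heading=195, draw]
  LT 30: heading 195 -> 225
]
FD 19: (-111.096,60.127) -> (-124.531,46.692) [heading=225, draw]
FD 4: (-124.531,46.692) -> (-127.36,43.863) [heading=225, draw]
FD 11: (-127.36,43.863) -> (-135.138,36.085) [heading=225, draw]
Final: pos=(-135.138,36.085), heading=225, 12 segment(s) drawn

Segment endpoints: x in {-135.138, -127.36, -124.531, -111.096, -93.71, -76.323, -58.936, -41.55, -28.822, -16.094, -11.435, -6.776, -6}, y in {-3, -0.102, 17.284, 34.671, 36.085, 43.863, 46.692, 47.399, 60.127, 60.127, 64.786, 64.786, 69.444}
xmin=-135.138, ymin=-3, xmax=-6, ymax=69.444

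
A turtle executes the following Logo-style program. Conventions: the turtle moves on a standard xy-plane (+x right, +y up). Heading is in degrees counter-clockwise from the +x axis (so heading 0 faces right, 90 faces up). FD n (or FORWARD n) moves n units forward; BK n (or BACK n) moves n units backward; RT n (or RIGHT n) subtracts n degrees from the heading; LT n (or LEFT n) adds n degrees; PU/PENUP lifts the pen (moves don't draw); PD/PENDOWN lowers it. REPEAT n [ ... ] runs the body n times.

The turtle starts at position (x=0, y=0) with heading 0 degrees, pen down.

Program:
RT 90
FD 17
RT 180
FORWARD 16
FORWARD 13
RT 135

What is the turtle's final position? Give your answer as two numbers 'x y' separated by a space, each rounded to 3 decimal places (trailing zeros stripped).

Answer: 0 12

Derivation:
Executing turtle program step by step:
Start: pos=(0,0), heading=0, pen down
RT 90: heading 0 -> 270
FD 17: (0,0) -> (0,-17) [heading=270, draw]
RT 180: heading 270 -> 90
FD 16: (0,-17) -> (0,-1) [heading=90, draw]
FD 13: (0,-1) -> (0,12) [heading=90, draw]
RT 135: heading 90 -> 315
Final: pos=(0,12), heading=315, 3 segment(s) drawn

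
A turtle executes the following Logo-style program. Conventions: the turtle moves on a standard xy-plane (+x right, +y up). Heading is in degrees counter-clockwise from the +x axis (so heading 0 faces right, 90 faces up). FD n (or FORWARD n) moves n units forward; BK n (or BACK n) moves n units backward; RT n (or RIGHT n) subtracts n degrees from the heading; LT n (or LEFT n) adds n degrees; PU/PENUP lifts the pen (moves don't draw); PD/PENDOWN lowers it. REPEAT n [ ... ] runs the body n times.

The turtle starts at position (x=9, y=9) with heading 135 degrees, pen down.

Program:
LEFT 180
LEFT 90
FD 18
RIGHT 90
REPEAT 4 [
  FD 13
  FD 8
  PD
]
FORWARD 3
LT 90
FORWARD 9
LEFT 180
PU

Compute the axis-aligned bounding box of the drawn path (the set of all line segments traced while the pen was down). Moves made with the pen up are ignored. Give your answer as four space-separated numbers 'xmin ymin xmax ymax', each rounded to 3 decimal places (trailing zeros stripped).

Executing turtle program step by step:
Start: pos=(9,9), heading=135, pen down
LT 180: heading 135 -> 315
LT 90: heading 315 -> 45
FD 18: (9,9) -> (21.728,21.728) [heading=45, draw]
RT 90: heading 45 -> 315
REPEAT 4 [
  -- iteration 1/4 --
  FD 13: (21.728,21.728) -> (30.92,12.536) [heading=315, draw]
  FD 8: (30.92,12.536) -> (36.577,6.879) [heading=315, draw]
  PD: pen down
  -- iteration 2/4 --
  FD 13: (36.577,6.879) -> (45.77,-2.314) [heading=315, draw]
  FD 8: (45.77,-2.314) -> (51.426,-7.971) [heading=315, draw]
  PD: pen down
  -- iteration 3/4 --
  FD 13: (51.426,-7.971) -> (60.619,-17.163) [heading=315, draw]
  FD 8: (60.619,-17.163) -> (66.276,-22.82) [heading=315, draw]
  PD: pen down
  -- iteration 4/4 --
  FD 13: (66.276,-22.82) -> (75.468,-32.012) [heading=315, draw]
  FD 8: (75.468,-32.012) -> (81.125,-37.669) [heading=315, draw]
  PD: pen down
]
FD 3: (81.125,-37.669) -> (83.246,-39.79) [heading=315, draw]
LT 90: heading 315 -> 45
FD 9: (83.246,-39.79) -> (89.61,-33.426) [heading=45, draw]
LT 180: heading 45 -> 225
PU: pen up
Final: pos=(89.61,-33.426), heading=225, 11 segment(s) drawn

Segment endpoints: x in {9, 21.728, 30.92, 36.577, 45.77, 51.426, 60.619, 66.276, 75.468, 81.125, 83.246, 89.61}, y in {-39.79, -37.669, -33.426, -32.012, -22.82, -17.163, -7.971, -2.314, 6.879, 9, 12.536, 21.728}
xmin=9, ymin=-39.79, xmax=89.61, ymax=21.728

Answer: 9 -39.79 89.61 21.728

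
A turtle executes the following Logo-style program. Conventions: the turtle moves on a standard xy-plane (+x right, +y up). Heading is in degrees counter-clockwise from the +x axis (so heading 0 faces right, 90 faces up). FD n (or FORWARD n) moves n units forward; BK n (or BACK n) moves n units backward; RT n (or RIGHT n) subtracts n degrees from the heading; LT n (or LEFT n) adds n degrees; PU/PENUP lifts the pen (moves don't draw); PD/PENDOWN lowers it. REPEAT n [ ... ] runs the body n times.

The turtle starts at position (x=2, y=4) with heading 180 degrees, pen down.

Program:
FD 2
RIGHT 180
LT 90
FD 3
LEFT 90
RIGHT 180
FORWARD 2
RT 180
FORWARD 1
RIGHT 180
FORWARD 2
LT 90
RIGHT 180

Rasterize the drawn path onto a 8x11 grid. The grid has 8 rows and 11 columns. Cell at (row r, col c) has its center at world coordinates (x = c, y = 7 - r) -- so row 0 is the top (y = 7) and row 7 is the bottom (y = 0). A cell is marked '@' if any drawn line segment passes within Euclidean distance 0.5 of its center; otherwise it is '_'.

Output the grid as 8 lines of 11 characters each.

Answer: @@@@_______
@__________
@__________
@@@________
___________
___________
___________
___________

Derivation:
Segment 0: (2,4) -> (0,4)
Segment 1: (0,4) -> (0,7)
Segment 2: (0,7) -> (2,7)
Segment 3: (2,7) -> (1,7)
Segment 4: (1,7) -> (3,7)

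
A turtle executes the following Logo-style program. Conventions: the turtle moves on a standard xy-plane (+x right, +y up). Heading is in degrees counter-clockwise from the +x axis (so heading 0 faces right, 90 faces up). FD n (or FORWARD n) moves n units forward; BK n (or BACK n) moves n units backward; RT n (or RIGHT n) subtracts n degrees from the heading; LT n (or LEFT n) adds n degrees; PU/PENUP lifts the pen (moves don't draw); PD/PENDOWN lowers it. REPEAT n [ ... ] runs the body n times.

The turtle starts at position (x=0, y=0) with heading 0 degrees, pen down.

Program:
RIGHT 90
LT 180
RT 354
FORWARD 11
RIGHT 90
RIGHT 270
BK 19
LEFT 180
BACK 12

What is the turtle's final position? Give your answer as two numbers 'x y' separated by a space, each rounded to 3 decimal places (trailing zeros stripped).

Answer: -0.418 3.978

Derivation:
Executing turtle program step by step:
Start: pos=(0,0), heading=0, pen down
RT 90: heading 0 -> 270
LT 180: heading 270 -> 90
RT 354: heading 90 -> 96
FD 11: (0,0) -> (-1.15,10.94) [heading=96, draw]
RT 90: heading 96 -> 6
RT 270: heading 6 -> 96
BK 19: (-1.15,10.94) -> (0.836,-7.956) [heading=96, draw]
LT 180: heading 96 -> 276
BK 12: (0.836,-7.956) -> (-0.418,3.978) [heading=276, draw]
Final: pos=(-0.418,3.978), heading=276, 3 segment(s) drawn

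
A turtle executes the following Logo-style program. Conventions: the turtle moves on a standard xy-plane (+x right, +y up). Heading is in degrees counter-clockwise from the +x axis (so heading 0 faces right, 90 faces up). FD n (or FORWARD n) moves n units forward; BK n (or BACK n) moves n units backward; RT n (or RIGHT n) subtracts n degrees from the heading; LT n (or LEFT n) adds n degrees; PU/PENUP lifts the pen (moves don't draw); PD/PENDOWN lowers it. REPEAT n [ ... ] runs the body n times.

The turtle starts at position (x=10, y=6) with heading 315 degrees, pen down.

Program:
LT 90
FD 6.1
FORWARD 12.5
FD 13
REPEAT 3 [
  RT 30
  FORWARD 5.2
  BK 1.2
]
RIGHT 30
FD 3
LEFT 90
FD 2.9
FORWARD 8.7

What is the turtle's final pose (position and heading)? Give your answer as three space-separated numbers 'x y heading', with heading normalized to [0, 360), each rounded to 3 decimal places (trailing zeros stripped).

Answer: 54.882 25.621 15

Derivation:
Executing turtle program step by step:
Start: pos=(10,6), heading=315, pen down
LT 90: heading 315 -> 45
FD 6.1: (10,6) -> (14.313,10.313) [heading=45, draw]
FD 12.5: (14.313,10.313) -> (23.152,19.152) [heading=45, draw]
FD 13: (23.152,19.152) -> (32.345,28.345) [heading=45, draw]
REPEAT 3 [
  -- iteration 1/3 --
  RT 30: heading 45 -> 15
  FD 5.2: (32.345,28.345) -> (37.367,29.69) [heading=15, draw]
  BK 1.2: (37.367,29.69) -> (36.208,29.38) [heading=15, draw]
  -- iteration 2/3 --
  RT 30: heading 15 -> 345
  FD 5.2: (36.208,29.38) -> (41.231,28.034) [heading=345, draw]
  BK 1.2: (41.231,28.034) -> (40.072,28.345) [heading=345, draw]
  -- iteration 3/3 --
  RT 30: heading 345 -> 315
  FD 5.2: (40.072,28.345) -> (43.749,24.668) [heading=315, draw]
  BK 1.2: (43.749,24.668) -> (42.9,25.516) [heading=315, draw]
]
RT 30: heading 315 -> 285
FD 3: (42.9,25.516) -> (43.677,22.618) [heading=285, draw]
LT 90: heading 285 -> 15
FD 2.9: (43.677,22.618) -> (46.478,23.369) [heading=15, draw]
FD 8.7: (46.478,23.369) -> (54.882,25.621) [heading=15, draw]
Final: pos=(54.882,25.621), heading=15, 12 segment(s) drawn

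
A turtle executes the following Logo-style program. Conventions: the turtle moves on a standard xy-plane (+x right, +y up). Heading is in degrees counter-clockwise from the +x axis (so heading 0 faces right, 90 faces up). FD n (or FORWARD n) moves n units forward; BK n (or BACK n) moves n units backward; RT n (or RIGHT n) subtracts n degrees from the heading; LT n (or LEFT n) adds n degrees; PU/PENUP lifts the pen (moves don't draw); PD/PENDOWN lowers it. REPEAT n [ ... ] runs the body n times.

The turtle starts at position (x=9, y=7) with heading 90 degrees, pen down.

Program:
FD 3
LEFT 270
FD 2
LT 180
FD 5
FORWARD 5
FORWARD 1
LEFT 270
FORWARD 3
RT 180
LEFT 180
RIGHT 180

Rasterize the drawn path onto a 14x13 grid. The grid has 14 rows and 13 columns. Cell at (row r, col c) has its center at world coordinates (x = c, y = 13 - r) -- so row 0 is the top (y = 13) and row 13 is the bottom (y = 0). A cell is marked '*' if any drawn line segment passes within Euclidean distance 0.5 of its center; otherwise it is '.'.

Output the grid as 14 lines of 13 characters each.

Segment 0: (9,7) -> (9,10)
Segment 1: (9,10) -> (11,10)
Segment 2: (11,10) -> (6,10)
Segment 3: (6,10) -> (1,10)
Segment 4: (1,10) -> (0,10)
Segment 5: (0,10) -> (0,13)

Answer: *............
*............
*............
************.
.........*...
.........*...
.........*...
.............
.............
.............
.............
.............
.............
.............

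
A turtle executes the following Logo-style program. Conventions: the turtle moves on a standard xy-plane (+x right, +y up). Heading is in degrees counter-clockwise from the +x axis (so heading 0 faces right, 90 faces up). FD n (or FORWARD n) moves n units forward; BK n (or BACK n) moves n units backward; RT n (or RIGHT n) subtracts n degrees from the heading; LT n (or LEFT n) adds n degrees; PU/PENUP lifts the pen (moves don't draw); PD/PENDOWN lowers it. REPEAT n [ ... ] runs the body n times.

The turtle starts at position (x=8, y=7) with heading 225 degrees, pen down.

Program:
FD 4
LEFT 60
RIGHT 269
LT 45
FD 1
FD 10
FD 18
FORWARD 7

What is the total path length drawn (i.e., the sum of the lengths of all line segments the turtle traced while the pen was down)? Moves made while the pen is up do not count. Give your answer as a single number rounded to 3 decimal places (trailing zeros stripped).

Executing turtle program step by step:
Start: pos=(8,7), heading=225, pen down
FD 4: (8,7) -> (5.172,4.172) [heading=225, draw]
LT 60: heading 225 -> 285
RT 269: heading 285 -> 16
LT 45: heading 16 -> 61
FD 1: (5.172,4.172) -> (5.656,5.046) [heading=61, draw]
FD 10: (5.656,5.046) -> (10.504,13.792) [heading=61, draw]
FD 18: (10.504,13.792) -> (19.231,29.536) [heading=61, draw]
FD 7: (19.231,29.536) -> (22.625,35.658) [heading=61, draw]
Final: pos=(22.625,35.658), heading=61, 5 segment(s) drawn

Segment lengths:
  seg 1: (8,7) -> (5.172,4.172), length = 4
  seg 2: (5.172,4.172) -> (5.656,5.046), length = 1
  seg 3: (5.656,5.046) -> (10.504,13.792), length = 10
  seg 4: (10.504,13.792) -> (19.231,29.536), length = 18
  seg 5: (19.231,29.536) -> (22.625,35.658), length = 7
Total = 40

Answer: 40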